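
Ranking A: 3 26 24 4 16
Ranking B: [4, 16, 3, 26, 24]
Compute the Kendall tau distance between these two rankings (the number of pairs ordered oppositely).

There are 6 discordant pairs.

Assign each item its position (1..5) in the first ordering, then rewrite the second ordering as that position sequence:
positions: 3→1, 26→2, 24→3, 4→4, 16→5
second ordering as positions: [4, 5, 1, 2, 3]
Discordant pairs = inversions in this position sequence.
4: 1, 2, 3 → 3
5: 1, 2, 3 → 3
1: 0
2: 0
3: 0
Total: 3 + 3 + 0 + 0 + 0 = 6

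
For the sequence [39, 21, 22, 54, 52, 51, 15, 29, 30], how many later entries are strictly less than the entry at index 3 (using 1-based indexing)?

1 such element

The element at index 3 is 22.
Elements after it: 54, 52, 51, 15, 29, 30
Those smaller than 22: 15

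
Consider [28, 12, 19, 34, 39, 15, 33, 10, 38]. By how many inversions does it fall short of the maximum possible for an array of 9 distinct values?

20 inversions short

Maximum inversions for 9 distinct elements is C(9, 2) = 9·8/2 = 36.
Current inversions — for each element, count later smaller elements:
28: 4
12: 1
19: 2
34: 3
39: 4
15: 1
33: 1
10: 0
38: 0
Current total: 4 + 1 + 2 + 3 + 4 + 1 + 1 + 0 + 0 = 16
Shortfall: 36 − 16 = 20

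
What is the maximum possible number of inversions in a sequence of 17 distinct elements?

There are 136 inversions.

The maximum occurs when the array is in strictly decreasing order: every one of the C(17, 2) pairs is inverted.
C(17, 2) = 17·16/2 = 136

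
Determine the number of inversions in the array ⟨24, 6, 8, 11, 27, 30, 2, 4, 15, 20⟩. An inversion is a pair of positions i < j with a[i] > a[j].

21 inversions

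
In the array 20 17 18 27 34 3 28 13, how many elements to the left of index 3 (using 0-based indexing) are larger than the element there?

The element at index 3 is 27.
Elements before it: 20, 17, 18
None of them are larger than 27.

0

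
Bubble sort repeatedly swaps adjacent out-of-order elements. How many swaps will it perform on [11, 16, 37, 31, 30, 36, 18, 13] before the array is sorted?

The minimum number of adjacent swaps to sort an array equals its inversion count, since every such swap removes exactly one inversion.
Count inversions — for each element, later elements that are smaller:
11: none → 0
16: 13 → 1
37: 31, 30, 36, 18, 13 → 5
31: 30, 18, 13 → 3
30: 18, 13 → 2
36: 18, 13 → 2
18: 13 → 1
13: none → 0
Total inversions: 0 + 1 + 5 + 3 + 2 + 2 + 1 + 0 = 14

There are 14 adjacent swaps.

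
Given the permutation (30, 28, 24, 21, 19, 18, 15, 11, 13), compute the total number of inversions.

For each element, count later entries that are smaller:
30: 8
28: 7
24: 6
21: 5
19: 4
18: 3
15: 2
11: 0
13: 0
Sum: 8 + 7 + 6 + 5 + 4 + 3 + 2 + 0 + 0 = 35

35 out-of-order pairs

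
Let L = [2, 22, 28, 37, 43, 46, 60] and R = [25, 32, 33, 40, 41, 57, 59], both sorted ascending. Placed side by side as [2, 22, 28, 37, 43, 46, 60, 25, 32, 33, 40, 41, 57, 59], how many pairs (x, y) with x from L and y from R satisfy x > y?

For each element r of the right run, count left-run elements greater than r:
r = 25: 28, 37, 43, 46, 60 → 5
r = 32: 37, 43, 46, 60 → 4
r = 33: 37, 43, 46, 60 → 4
r = 40: 43, 46, 60 → 3
r = 41: 43, 46, 60 → 3
r = 57: 60 → 1
r = 59: 60 → 1
Cross-inversions: 5 + 4 + 4 + 3 + 3 + 1 + 1 = 21

21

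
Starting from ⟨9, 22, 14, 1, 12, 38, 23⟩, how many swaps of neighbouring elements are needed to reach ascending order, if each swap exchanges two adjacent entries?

Each adjacent swap fixes exactly one inversion, so the minimum swap count equals the number of inversions.
Count inversions — for each element, later elements that are smaller:
9: 1 → 1
22: 14, 1, 12 → 3
14: 1, 12 → 2
1: none → 0
12: none → 0
38: 23 → 1
23: none → 0
Total inversions: 1 + 3 + 2 + 0 + 0 + 1 + 0 = 7

7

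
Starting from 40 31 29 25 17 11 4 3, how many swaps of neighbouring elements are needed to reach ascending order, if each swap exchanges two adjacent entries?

28 swaps

Each adjacent swap fixes exactly one inversion, so the minimum swap count equals the number of inversions.
Count inversions — for each element, later elements that are smaller:
40: 31, 29, 25, 17, 11, 4, 3 → 7
31: 29, 25, 17, 11, 4, 3 → 6
29: 25, 17, 11, 4, 3 → 5
25: 17, 11, 4, 3 → 4
17: 11, 4, 3 → 3
11: 4, 3 → 2
4: 3 → 1
3: none → 0
Total inversions: 7 + 6 + 5 + 4 + 3 + 2 + 1 + 0 = 28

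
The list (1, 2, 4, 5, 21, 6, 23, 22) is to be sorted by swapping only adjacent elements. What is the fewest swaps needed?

Minimum adjacent swaps = number of inversions (each swap of adjacent out-of-order elements removes one inversion and no swap can remove more).
Count inversions — for each element, later elements that are smaller:
1: none → 0
2: none → 0
4: none → 0
5: none → 0
21: 6 → 1
6: none → 0
23: 22 → 1
22: none → 0
Total inversions: 0 + 0 + 0 + 0 + 1 + 0 + 1 + 0 = 2

2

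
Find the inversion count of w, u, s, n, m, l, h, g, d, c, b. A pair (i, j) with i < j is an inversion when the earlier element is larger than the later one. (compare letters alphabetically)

Out-of-order pairs: 55

For each element, count later entries that are smaller:
w → u, s, n, m, l, h, g, d, c, b → 10
u → s, n, m, l, h, g, d, c, b → 9
s → n, m, l, h, g, d, c, b → 8
n → m, l, h, g, d, c, b → 7
m → l, h, g, d, c, b → 6
l → h, g, d, c, b → 5
h → g, d, c, b → 4
g → d, c, b → 3
d → c, b → 2
c → b → 1
b → none → 0
Sum: 10 + 9 + 8 + 7 + 6 + 5 + 4 + 3 + 2 + 1 + 0 = 55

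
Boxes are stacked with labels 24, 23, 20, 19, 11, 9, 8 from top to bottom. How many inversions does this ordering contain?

21 inversions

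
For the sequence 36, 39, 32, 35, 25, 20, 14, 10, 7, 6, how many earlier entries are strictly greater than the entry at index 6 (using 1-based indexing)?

5

The element at index 6 is 20.
Elements before it: 36, 39, 32, 35, 25
Those larger than 20: 36, 39, 32, 35, 25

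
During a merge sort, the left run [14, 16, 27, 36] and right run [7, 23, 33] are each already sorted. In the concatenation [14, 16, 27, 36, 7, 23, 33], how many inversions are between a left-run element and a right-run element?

7 split inversions

For each element r of the right run, count left-run elements greater than r:
r = 7: 14, 16, 27, 36 → 4
r = 23: 27, 36 → 2
r = 33: 36 → 1
Cross-inversions: 4 + 2 + 1 = 7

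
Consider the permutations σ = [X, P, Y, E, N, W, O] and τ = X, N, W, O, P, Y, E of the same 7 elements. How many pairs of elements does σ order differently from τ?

9 discordant pairs

Assign each item its position (1..7) in the first ordering, then rewrite the second ordering as that position sequence:
positions: X→1, P→2, Y→3, E→4, N→5, W→6, O→7
second ordering as positions: [1, 5, 6, 7, 2, 3, 4]
Discordant pairs = inversions in this position sequence.
1: 0
5: 2, 3, 4 → 3
6: 2, 3, 4 → 3
7: 2, 3, 4 → 3
2: 0
3: 0
4: 0
Total: 0 + 3 + 3 + 3 + 0 + 0 + 0 = 9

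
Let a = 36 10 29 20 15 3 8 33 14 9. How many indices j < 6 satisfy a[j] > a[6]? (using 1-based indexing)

5

The element at index 6 is 3.
Elements before it: 36, 10, 29, 20, 15
Those larger than 3: 36, 10, 29, 20, 15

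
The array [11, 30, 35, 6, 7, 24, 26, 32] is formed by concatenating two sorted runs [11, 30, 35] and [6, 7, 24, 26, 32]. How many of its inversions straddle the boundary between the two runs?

Split inversions: 11

For each element r of the right run, count left-run elements greater than r:
r = 6: 11, 30, 35 → 3
r = 7: 11, 30, 35 → 3
r = 24: 30, 35 → 2
r = 26: 30, 35 → 2
r = 32: 35 → 1
Cross-inversions: 3 + 3 + 2 + 2 + 1 = 11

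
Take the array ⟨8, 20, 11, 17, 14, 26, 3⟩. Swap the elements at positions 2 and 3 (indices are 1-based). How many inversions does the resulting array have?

9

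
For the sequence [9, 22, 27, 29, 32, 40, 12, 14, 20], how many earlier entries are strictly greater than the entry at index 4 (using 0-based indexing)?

0 such elements

The element at index 4 is 32.
Elements before it: 9, 22, 27, 29
None of them are larger than 32.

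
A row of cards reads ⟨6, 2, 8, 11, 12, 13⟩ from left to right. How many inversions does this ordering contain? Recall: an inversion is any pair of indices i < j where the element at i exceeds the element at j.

Element-by-element contributions:
6 → 2 → 1
2 → none → 0
8 → none → 0
11 → none → 0
12 → none → 0
13 → none → 0
Sum: 1 + 0 + 0 + 0 + 0 + 0 = 1

1 inversion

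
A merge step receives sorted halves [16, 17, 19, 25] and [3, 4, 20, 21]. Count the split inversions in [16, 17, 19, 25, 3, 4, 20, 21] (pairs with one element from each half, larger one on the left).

Take each right-half value and tally the left-half values above it:
r = 3: 16, 17, 19, 25 → 4
r = 4: 16, 17, 19, 25 → 4
r = 20: 25 → 1
r = 21: 25 → 1
Cross-inversions: 4 + 4 + 1 + 1 = 10

10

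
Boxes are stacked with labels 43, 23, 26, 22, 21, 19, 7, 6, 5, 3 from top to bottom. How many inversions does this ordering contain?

44 inversions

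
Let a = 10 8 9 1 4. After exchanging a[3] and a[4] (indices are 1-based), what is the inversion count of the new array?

7 inversions

Positions 3 and 4 hold 9 and 1; after swapping, the array is [10, 8, 1, 9, 4].
For each element, count later entries that are smaller:
10 → 8, 1, 9, 4 → 4
8 → 1, 4 → 2
1 → none → 0
9 → 4 → 1
4 → none → 0
Sum: 4 + 2 + 0 + 1 + 0 = 7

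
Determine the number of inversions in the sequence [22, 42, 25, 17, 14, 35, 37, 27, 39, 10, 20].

There are 30 inversions.

Sweep left to right; for each value list the smaller values that follow it:
22 → 17, 14, 10, 20 → 4
42 → 25, 17, 14, 35, 37, 27, 39, 10, 20 → 9
25 → 17, 14, 10, 20 → 4
17 → 14, 10 → 2
14 → 10 → 1
35 → 27, 10, 20 → 3
37 → 27, 10, 20 → 3
27 → 10, 20 → 2
39 → 10, 20 → 2
10 → none → 0
20 → none → 0
Sum: 4 + 9 + 4 + 2 + 1 + 3 + 3 + 2 + 2 + 0 + 0 = 30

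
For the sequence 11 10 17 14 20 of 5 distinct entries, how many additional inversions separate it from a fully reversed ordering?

Maximum inversions for 5 distinct elements is C(5, 2) = 5·4/2 = 10.
Current inversions — for each element, count later smaller elements:
11: 1
10: 0
17: 1
14: 0
20: 0
Current total: 1 + 0 + 1 + 0 + 0 = 2
Shortfall: 10 − 2 = 8

8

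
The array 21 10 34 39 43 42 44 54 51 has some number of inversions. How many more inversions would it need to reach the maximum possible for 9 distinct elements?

Maximum inversions for 9 distinct elements is C(9, 2) = 9·8/2 = 36.
Current inversions — for each element, count later smaller elements:
21: 1
10: 0
34: 0
39: 0
43: 1
42: 0
44: 0
54: 1
51: 0
Current total: 1 + 0 + 0 + 0 + 1 + 0 + 0 + 1 + 0 = 3
Shortfall: 36 − 3 = 33

33 inversions short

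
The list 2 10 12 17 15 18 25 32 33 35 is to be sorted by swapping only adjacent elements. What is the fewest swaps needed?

1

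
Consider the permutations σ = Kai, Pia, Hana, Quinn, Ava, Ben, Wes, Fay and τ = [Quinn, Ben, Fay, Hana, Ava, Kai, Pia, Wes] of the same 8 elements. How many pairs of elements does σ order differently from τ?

Discordant pairs: 16

Assign each item its position (1..8) in the first ordering, then rewrite the second ordering as that position sequence:
positions: Kai→1, Pia→2, Hana→3, Quinn→4, Ava→5, Ben→6, Wes→7, Fay→8
second ordering as positions: [4, 6, 8, 3, 5, 1, 2, 7]
Discordant pairs = inversions in this position sequence.
4: 3, 1, 2 → 3
6: 3, 5, 1, 2 → 4
8: 3, 5, 1, 2, 7 → 5
3: 1, 2 → 2
5: 1, 2 → 2
1: 0
2: 0
7: 0
Total: 3 + 4 + 5 + 2 + 2 + 0 + 0 + 0 = 16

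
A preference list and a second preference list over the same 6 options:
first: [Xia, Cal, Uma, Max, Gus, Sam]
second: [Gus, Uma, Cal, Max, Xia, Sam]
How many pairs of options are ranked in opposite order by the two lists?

Assign each item its position (1..6) in the first ordering, then rewrite the second ordering as that position sequence:
positions: Xia→1, Cal→2, Uma→3, Max→4, Gus→5, Sam→6
second ordering as positions: [5, 3, 2, 4, 1, 6]
Discordant pairs = inversions in this position sequence.
5: 3, 2, 4, 1 → 4
3: 2, 1 → 2
2: 1 → 1
4: 1 → 1
1: 0
6: 0
Total: 4 + 2 + 1 + 1 + 0 + 0 = 8

8 pairs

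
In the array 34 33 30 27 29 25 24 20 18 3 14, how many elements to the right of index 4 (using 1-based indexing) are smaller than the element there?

6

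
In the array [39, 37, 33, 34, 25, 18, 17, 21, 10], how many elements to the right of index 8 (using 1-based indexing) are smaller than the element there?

The element at index 8 is 21.
Elements after it: 10
Those smaller than 21: 10

1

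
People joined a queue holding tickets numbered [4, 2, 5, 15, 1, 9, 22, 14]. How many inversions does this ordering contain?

Inversions: 8

Element-by-element contributions:
4 → 2, 1 → 2
2 → 1 → 1
5 → 1 → 1
15 → 1, 9, 14 → 3
1 → none → 0
9 → none → 0
22 → 14 → 1
14 → none → 0
Sum: 2 + 1 + 1 + 3 + 0 + 0 + 1 + 0 = 8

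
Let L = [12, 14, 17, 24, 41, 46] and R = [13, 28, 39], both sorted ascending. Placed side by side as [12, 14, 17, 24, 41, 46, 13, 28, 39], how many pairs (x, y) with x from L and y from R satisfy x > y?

9

Count, for every r in R, how many entries of L exceed r:
r = 13: 14, 17, 24, 41, 46 → 5
r = 28: 41, 46 → 2
r = 39: 41, 46 → 2
Cross-inversions: 5 + 2 + 2 = 9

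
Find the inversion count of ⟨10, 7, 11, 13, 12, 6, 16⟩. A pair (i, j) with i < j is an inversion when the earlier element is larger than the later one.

7 out-of-order pairs

Out-of-order index pairs (1-indexed):
(1,2): 10 > 7
(1,6): 10 > 6
(2,6): 7 > 6
(3,6): 11 > 6
(4,5): 13 > 12
(4,6): 13 > 6
(5,6): 12 > 6
That's 7 pairs.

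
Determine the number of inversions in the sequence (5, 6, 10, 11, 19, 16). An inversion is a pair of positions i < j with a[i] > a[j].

For each element, count later entries that are smaller:
5 → none → 0
6 → none → 0
10 → none → 0
11 → none → 0
19 → 16 → 1
16 → none → 0
Sum: 0 + 0 + 0 + 0 + 1 + 0 = 1

1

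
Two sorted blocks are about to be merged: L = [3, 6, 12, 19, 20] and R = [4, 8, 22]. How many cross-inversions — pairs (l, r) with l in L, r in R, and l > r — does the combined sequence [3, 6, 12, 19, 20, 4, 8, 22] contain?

For each element r of the right run, count left-run elements greater than r:
r = 4: 6, 12, 19, 20 → 4
r = 8: 12, 19, 20 → 3
r = 22: none → 0
Cross-inversions: 4 + 3 + 0 = 7

7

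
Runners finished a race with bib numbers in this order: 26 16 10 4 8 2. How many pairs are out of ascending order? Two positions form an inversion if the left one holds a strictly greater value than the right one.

There are 14 inversions.

For each element, count later entries that are smaller:
26 → 16, 10, 4, 8, 2 → 5
16 → 10, 4, 8, 2 → 4
10 → 4, 8, 2 → 3
4 → 2 → 1
8 → 2 → 1
2 → none → 0
Sum: 5 + 4 + 3 + 1 + 1 + 0 = 14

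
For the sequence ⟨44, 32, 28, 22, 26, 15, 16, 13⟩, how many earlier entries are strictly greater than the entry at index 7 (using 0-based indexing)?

7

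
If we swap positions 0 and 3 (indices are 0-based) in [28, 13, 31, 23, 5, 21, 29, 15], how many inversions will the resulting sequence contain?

Positions 0 and 3 hold 28 and 23; after swapping, the array is [23, 13, 31, 28, 5, 21, 29, 15].
Sweep left to right; for each value list the smaller values that follow it:
23 → 13, 5, 21, 15 → 4
13 → 5 → 1
31 → 28, 5, 21, 29, 15 → 5
28 → 5, 21, 15 → 3
5 → none → 0
21 → 15 → 1
29 → 15 → 1
15 → none → 0
Sum: 4 + 1 + 5 + 3 + 0 + 1 + 1 + 0 = 15

There are 15 inversions.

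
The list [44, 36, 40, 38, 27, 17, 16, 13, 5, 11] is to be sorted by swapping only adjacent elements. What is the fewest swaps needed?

Minimum adjacent swaps = number of inversions (each swap of adjacent out-of-order elements removes one inversion and no swap can remove more).
Count inversions — for each element, later elements that are smaller:
44: 36, 40, 38, 27, 17, 16, 13, 5, 11 → 9
36: 27, 17, 16, 13, 5, 11 → 6
40: 38, 27, 17, 16, 13, 5, 11 → 7
38: 27, 17, 16, 13, 5, 11 → 6
27: 17, 16, 13, 5, 11 → 5
17: 16, 13, 5, 11 → 4
16: 13, 5, 11 → 3
13: 5, 11 → 2
5: none → 0
11: none → 0
Total inversions: 9 + 6 + 7 + 6 + 5 + 4 + 3 + 2 + 0 + 0 = 42

Adjacent swaps: 42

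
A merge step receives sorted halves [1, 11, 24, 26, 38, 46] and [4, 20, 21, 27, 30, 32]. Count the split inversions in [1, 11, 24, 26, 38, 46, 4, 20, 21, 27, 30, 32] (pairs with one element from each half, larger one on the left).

Take each right-half value and tally the left-half values above it:
r = 4: 11, 24, 26, 38, 46 → 5
r = 20: 24, 26, 38, 46 → 4
r = 21: 24, 26, 38, 46 → 4
r = 27: 38, 46 → 2
r = 30: 38, 46 → 2
r = 32: 38, 46 → 2
Cross-inversions: 5 + 4 + 4 + 2 + 2 + 2 = 19

19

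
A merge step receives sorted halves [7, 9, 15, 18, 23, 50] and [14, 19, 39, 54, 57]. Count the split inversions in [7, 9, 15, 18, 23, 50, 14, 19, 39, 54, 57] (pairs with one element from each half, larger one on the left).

7 split inversions

For each element r of the right run, count left-run elements greater than r:
r = 14: 15, 18, 23, 50 → 4
r = 19: 23, 50 → 2
r = 39: 50 → 1
r = 54: none → 0
r = 57: none → 0
Cross-inversions: 4 + 2 + 1 + 0 + 0 = 7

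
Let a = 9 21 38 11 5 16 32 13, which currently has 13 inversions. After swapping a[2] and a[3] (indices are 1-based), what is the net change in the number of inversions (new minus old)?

+1

Positions 2 and 3 hold 21 and 38; after swapping, the array is [9, 38, 21, 11, 5, 16, 32, 13].
Count, for each position, how many later elements it exceeds:
9: 1
38: 6
21: 4
11: 1
5: 0
16: 1
32: 1
13: 0
Sum: 1 + 6 + 4 + 1 + 0 + 1 + 1 + 0 = 14
Change: 14 − 13 = +1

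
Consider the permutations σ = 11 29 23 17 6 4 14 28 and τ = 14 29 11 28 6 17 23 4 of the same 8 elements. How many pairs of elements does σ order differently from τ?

14 discordant pairs

Assign each item its position (1..8) in the first ordering, then rewrite the second ordering as that position sequence:
positions: 11→1, 29→2, 23→3, 17→4, 6→5, 4→6, 14→7, 28→8
second ordering as positions: [7, 2, 1, 8, 5, 4, 3, 6]
Discordant pairs = inversions in this position sequence.
7: 2, 1, 5, 4, 3, 6 → 6
2: 1 → 1
1: 0
8: 5, 4, 3, 6 → 4
5: 4, 3 → 2
4: 3 → 1
3: 0
6: 0
Total: 6 + 1 + 0 + 4 + 2 + 1 + 0 + 0 = 14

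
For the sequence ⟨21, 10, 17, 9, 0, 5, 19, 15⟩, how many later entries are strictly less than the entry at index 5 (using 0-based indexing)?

The element at index 5 is 5.
Elements after it: 19, 15
None of them are smaller than 5.

0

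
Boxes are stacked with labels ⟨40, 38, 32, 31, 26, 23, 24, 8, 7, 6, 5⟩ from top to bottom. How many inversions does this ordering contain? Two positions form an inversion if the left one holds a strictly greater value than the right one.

For each element, count later entries that are smaller:
40: 10
38: 9
32: 8
31: 7
26: 6
23: 4
24: 4
8: 3
7: 2
6: 1
5: 0
Sum: 10 + 9 + 8 + 7 + 6 + 4 + 4 + 3 + 2 + 1 + 0 = 54

54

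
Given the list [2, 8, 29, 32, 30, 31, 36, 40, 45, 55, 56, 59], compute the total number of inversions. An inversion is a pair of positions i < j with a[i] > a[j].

2

Element-by-element contributions:
2: 0
8: 0
29: 0
32: 2
30: 0
31: 0
36: 0
40: 0
45: 0
55: 0
56: 0
59: 0
Sum: 0 + 0 + 0 + 2 + 0 + 0 + 0 + 0 + 0 + 0 + 0 + 0 = 2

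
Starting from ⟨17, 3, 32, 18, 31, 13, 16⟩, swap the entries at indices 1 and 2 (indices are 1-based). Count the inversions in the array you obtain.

Inversions: 10

Positions 1 and 2 hold 17 and 3; after swapping, the array is [3, 17, 32, 18, 31, 13, 16].
Sweep left to right; for each value list the smaller values that follow it:
3 → none → 0
17 → 13, 16 → 2
32 → 18, 31, 13, 16 → 4
18 → 13, 16 → 2
31 → 13, 16 → 2
13 → none → 0
16 → none → 0
Sum: 0 + 2 + 4 + 2 + 2 + 0 + 0 = 10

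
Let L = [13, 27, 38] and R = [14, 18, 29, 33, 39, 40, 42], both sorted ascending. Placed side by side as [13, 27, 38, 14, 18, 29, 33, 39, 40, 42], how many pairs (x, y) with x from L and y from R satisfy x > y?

6 cross-inversions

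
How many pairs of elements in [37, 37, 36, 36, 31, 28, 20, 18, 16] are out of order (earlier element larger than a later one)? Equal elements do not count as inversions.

Count, for each position, how many later elements it exceeds:
37: 7
37: 7
36: 5
36: 5
31: 4
28: 3
20: 2
18: 1
16: 0
Sum: 7 + 7 + 5 + 5 + 4 + 3 + 2 + 1 + 0 = 34

34 out-of-order pairs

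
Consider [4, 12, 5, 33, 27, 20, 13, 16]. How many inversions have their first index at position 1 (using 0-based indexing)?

The element at index 1 is 12.
Elements after it: 5, 33, 27, 20, 13, 16
Those smaller than 12: 5

1 such element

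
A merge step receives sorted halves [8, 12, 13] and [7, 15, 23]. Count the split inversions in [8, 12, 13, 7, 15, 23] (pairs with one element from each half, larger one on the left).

3

Take each right-half value and tally the left-half values above it:
r = 7: 8, 12, 13 → 3
r = 15: none → 0
r = 23: none → 0
Cross-inversions: 3 + 0 + 0 = 3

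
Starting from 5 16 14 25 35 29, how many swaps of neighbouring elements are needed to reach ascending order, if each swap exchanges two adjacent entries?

Minimum adjacent swaps = number of inversions (each swap of adjacent out-of-order elements removes one inversion and no swap can remove more).
Count inversions — for each element, later elements that are smaller:
5: none → 0
16: 14 → 1
14: none → 0
25: none → 0
35: 29 → 1
29: none → 0
Total inversions: 0 + 1 + 0 + 0 + 1 + 0 = 2

2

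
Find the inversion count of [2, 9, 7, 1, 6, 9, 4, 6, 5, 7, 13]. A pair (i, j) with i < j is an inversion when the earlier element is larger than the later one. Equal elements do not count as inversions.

20 inversions

Element-by-element contributions:
2 → 1 → 1
9 → 7, 1, 6, 4, 6, 5, 7 → 7
7 → 1, 6, 4, 6, 5 → 5
1 → none → 0
6 → 4, 5 → 2
9 → 4, 6, 5, 7 → 4
4 → none → 0
6 → 5 → 1
5 → none → 0
7 → none → 0
13 → none → 0
Sum: 1 + 7 + 5 + 0 + 2 + 4 + 0 + 1 + 0 + 0 + 0 = 20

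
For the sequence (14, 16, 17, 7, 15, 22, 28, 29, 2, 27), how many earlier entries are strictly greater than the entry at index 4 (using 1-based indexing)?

The element at index 4 is 7.
Elements before it: 14, 16, 17
Those larger than 7: 14, 16, 17

3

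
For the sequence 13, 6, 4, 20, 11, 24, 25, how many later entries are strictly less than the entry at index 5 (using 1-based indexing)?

0

The element at index 5 is 11.
Elements after it: 24, 25
None of them are smaller than 11.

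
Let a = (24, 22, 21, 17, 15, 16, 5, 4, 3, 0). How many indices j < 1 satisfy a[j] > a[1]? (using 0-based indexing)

The element at index 1 is 22.
Elements before it: 24
Those larger than 22: 24

1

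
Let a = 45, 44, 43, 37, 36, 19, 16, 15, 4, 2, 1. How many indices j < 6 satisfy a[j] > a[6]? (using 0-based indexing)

6

The element at index 6 is 16.
Elements before it: 45, 44, 43, 37, 36, 19
Those larger than 16: 45, 44, 43, 37, 36, 19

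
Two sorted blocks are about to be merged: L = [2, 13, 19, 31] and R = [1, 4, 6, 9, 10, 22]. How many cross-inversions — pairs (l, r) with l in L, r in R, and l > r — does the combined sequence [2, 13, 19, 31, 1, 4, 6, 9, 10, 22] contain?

17 cross-inversions

Take each right-half value and tally the left-half values above it:
r = 1: 2, 13, 19, 31 → 4
r = 4: 13, 19, 31 → 3
r = 6: 13, 19, 31 → 3
r = 9: 13, 19, 31 → 3
r = 10: 13, 19, 31 → 3
r = 22: 31 → 1
Cross-inversions: 4 + 3 + 3 + 3 + 3 + 1 = 17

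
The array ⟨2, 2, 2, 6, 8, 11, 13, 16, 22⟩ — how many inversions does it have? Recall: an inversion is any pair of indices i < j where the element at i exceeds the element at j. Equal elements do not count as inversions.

0

Element-by-element contributions:
2: 0
2: 0
2: 0
6: 0
8: 0
11: 0
13: 0
16: 0
22: 0
Sum: 0 + 0 + 0 + 0 + 0 + 0 + 0 + 0 + 0 = 0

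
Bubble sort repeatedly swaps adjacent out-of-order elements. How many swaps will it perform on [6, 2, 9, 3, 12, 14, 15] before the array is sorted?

3

Minimum adjacent swaps = number of inversions (each swap of adjacent out-of-order elements removes one inversion and no swap can remove more).
Count inversions — for each element, later elements that are smaller:
6: 2, 3 → 2
2: none → 0
9: 3 → 1
3: none → 0
12: none → 0
14: none → 0
15: none → 0
Total inversions: 2 + 0 + 1 + 0 + 0 + 0 + 0 = 3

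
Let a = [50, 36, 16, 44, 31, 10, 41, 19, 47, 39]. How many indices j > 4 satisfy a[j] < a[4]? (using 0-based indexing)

The element at index 4 is 31.
Elements after it: 10, 41, 19, 47, 39
Those smaller than 31: 10, 19

2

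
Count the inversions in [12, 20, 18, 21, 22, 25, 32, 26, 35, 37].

Count, for each position, how many later elements it exceeds:
12 → none → 0
20 → 18 → 1
18 → none → 0
21 → none → 0
22 → none → 0
25 → none → 0
32 → 26 → 1
26 → none → 0
35 → none → 0
37 → none → 0
Sum: 0 + 1 + 0 + 0 + 0 + 0 + 1 + 0 + 0 + 0 = 2

2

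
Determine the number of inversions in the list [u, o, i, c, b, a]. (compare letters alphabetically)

Sweep left to right; for each value list the smaller values that follow it:
u → o, i, c, b, a → 5
o → i, c, b, a → 4
i → c, b, a → 3
c → b, a → 2
b → a → 1
a → none → 0
Sum: 5 + 4 + 3 + 2 + 1 + 0 = 15

Inversions: 15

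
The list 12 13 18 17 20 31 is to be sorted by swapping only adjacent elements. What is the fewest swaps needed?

1

The minimum number of adjacent swaps to sort an array equals its inversion count, since every such swap removes exactly one inversion.
Count inversions — for each element, later elements that are smaller:
12: none → 0
13: none → 0
18: 17 → 1
17: none → 0
20: none → 0
31: none → 0
Total inversions: 0 + 0 + 1 + 0 + 0 + 0 = 1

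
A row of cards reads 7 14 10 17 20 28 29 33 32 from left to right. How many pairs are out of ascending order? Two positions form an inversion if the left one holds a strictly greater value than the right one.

For each element, count later entries that are smaller:
7 → none → 0
14 → 10 → 1
10 → none → 0
17 → none → 0
20 → none → 0
28 → none → 0
29 → none → 0
33 → 32 → 1
32 → none → 0
Sum: 0 + 1 + 0 + 0 + 0 + 0 + 0 + 1 + 0 = 2

2 inversions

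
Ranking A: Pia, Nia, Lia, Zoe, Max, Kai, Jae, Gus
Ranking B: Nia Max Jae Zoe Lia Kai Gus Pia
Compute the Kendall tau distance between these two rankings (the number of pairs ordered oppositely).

Discordant pairs: 13

Assign each item its position (1..8) in the first ordering, then rewrite the second ordering as that position sequence:
positions: Pia→1, Nia→2, Lia→3, Zoe→4, Max→5, Kai→6, Jae→7, Gus→8
second ordering as positions: [2, 5, 7, 4, 3, 6, 8, 1]
Discordant pairs = inversions in this position sequence.
2: 1 → 1
5: 4, 3, 1 → 3
7: 4, 3, 6, 1 → 4
4: 3, 1 → 2
3: 1 → 1
6: 1 → 1
8: 1 → 1
1: 0
Total: 1 + 3 + 4 + 2 + 1 + 1 + 1 + 0 = 13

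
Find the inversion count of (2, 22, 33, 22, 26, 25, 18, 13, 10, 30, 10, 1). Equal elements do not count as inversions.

42

Element-by-element contributions:
2 → 1 → 1
22 → 18, 13, 10, 10, 1 → 5
33 → 22, 26, 25, 18, 13, 10, 30, 10, 1 → 9
22 → 18, 13, 10, 10, 1 → 5
26 → 25, 18, 13, 10, 10, 1 → 6
25 → 18, 13, 10, 10, 1 → 5
18 → 13, 10, 10, 1 → 4
13 → 10, 10, 1 → 3
10 → 1 → 1
30 → 10, 1 → 2
10 → 1 → 1
1 → none → 0
Sum: 1 + 5 + 9 + 5 + 6 + 5 + 4 + 3 + 1 + 2 + 1 + 0 = 42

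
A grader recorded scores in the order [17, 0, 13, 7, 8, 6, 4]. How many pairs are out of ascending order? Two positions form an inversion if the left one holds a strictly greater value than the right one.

15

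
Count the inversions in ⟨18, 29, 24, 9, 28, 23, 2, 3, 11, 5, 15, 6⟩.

Element-by-element contributions:
18: 7
29: 10
24: 8
9: 4
28: 7
23: 6
2: 0
3: 0
11: 2
5: 0
15: 1
6: 0
Sum: 7 + 10 + 8 + 4 + 7 + 6 + 0 + 0 + 2 + 0 + 1 + 0 = 45

45 out-of-order pairs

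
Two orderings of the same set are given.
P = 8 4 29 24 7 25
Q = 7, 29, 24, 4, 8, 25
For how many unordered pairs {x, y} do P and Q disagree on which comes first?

Assign each item its position (1..6) in the first ordering, then rewrite the second ordering as that position sequence:
positions: 8→1, 4→2, 29→3, 24→4, 7→5, 25→6
second ordering as positions: [5, 3, 4, 2, 1, 6]
Discordant pairs = inversions in this position sequence.
5: 3, 4, 2, 1 → 4
3: 2, 1 → 2
4: 2, 1 → 2
2: 1 → 1
1: 0
6: 0
Total: 4 + 2 + 2 + 1 + 0 + 0 = 9

9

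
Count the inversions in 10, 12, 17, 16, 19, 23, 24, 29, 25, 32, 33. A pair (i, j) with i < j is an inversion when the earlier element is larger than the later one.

Count, for each position, how many later elements it exceeds:
10: 0
12: 0
17: 1
16: 0
19: 0
23: 0
24: 0
29: 1
25: 0
32: 0
33: 0
Sum: 0 + 0 + 1 + 0 + 0 + 0 + 0 + 1 + 0 + 0 + 0 = 2

Out-of-order pairs: 2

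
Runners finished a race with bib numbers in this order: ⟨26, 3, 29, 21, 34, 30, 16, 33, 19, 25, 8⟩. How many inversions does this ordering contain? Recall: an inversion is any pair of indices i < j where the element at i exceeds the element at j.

30 inversions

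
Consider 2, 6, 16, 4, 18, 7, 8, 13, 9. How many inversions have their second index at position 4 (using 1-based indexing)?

The element at index 4 is 4.
Elements before it: 2, 6, 16
Those larger than 4: 6, 16

2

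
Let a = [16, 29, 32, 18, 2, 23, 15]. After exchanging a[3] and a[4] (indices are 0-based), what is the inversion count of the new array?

Positions 3 and 4 hold 18 and 2; after swapping, the array is [16, 29, 32, 2, 18, 23, 15].
For each element, count later entries that are smaller:
16 → 2, 15 → 2
29 → 2, 18, 23, 15 → 4
32 → 2, 18, 23, 15 → 4
2 → none → 0
18 → 15 → 1
23 → 15 → 1
15 → none → 0
Sum: 2 + 4 + 4 + 0 + 1 + 1 + 0 = 12

12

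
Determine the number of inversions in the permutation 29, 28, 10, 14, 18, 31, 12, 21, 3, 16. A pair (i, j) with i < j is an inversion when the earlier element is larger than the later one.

Count, for each position, how many later elements it exceeds:
29: 8
28: 7
10: 1
14: 2
18: 3
31: 4
12: 1
21: 2
3: 0
16: 0
Sum: 8 + 7 + 1 + 2 + 3 + 4 + 1 + 2 + 0 + 0 = 28

28 out-of-order pairs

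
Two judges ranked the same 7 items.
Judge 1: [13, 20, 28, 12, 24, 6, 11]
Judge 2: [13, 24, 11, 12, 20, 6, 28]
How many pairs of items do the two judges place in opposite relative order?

Assign each item its position (1..7) in the first ordering, then rewrite the second ordering as that position sequence:
positions: 13→1, 20→2, 28→3, 12→4, 24→5, 6→6, 11→7
second ordering as positions: [1, 5, 7, 4, 2, 6, 3]
Discordant pairs = inversions in this position sequence.
1: 0
5: 4, 2, 3 → 3
7: 4, 2, 6, 3 → 4
4: 2, 3 → 2
2: 0
6: 3 → 1
3: 0
Total: 0 + 3 + 4 + 2 + 0 + 1 + 0 = 10

Discordant pairs: 10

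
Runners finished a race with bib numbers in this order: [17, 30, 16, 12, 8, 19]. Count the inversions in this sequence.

Out-of-order index pairs (0-indexed):
(0,2): 17 > 16
(0,3): 17 > 12
(0,4): 17 > 8
(1,2): 30 > 16
(1,3): 30 > 12
(1,4): 30 > 8
(1,5): 30 > 19
(2,3): 16 > 12
(2,4): 16 > 8
(3,4): 12 > 8
That's 10 pairs.

10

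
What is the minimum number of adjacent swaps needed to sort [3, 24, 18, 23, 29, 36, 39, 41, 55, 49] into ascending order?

Each adjacent swap fixes exactly one inversion, so the minimum swap count equals the number of inversions.
Count inversions — for each element, later elements that are smaller:
3: none → 0
24: 18, 23 → 2
18: none → 0
23: none → 0
29: none → 0
36: none → 0
39: none → 0
41: none → 0
55: 49 → 1
49: none → 0
Total inversions: 0 + 2 + 0 + 0 + 0 + 0 + 0 + 0 + 1 + 0 = 3

3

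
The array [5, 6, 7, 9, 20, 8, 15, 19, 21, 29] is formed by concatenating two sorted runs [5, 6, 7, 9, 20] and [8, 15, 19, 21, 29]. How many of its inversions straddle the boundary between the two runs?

4

Take each right-half value and tally the left-half values above it:
r = 8: 9, 20 → 2
r = 15: 20 → 1
r = 19: 20 → 1
r = 21: none → 0
r = 29: none → 0
Cross-inversions: 2 + 1 + 1 + 0 + 0 = 4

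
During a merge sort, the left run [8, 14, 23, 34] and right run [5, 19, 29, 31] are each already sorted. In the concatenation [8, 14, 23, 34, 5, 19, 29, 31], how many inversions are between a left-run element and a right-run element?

8 split inversions

Take each right-half value and tally the left-half values above it:
r = 5: 8, 14, 23, 34 → 4
r = 19: 23, 34 → 2
r = 29: 34 → 1
r = 31: 34 → 1
Cross-inversions: 4 + 2 + 1 + 1 = 8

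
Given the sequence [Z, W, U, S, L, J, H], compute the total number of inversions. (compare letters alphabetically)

For each element, count later entries that are smaller:
Z → W, U, S, L, J, H → 6
W → U, S, L, J, H → 5
U → S, L, J, H → 4
S → L, J, H → 3
L → J, H → 2
J → H → 1
H → none → 0
Sum: 6 + 5 + 4 + 3 + 2 + 1 + 0 = 21

There are 21 inversions.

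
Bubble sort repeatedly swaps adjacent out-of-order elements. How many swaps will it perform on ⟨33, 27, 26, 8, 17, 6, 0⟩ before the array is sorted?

There are 20 swaps.

Each adjacent swap fixes exactly one inversion, so the minimum swap count equals the number of inversions.
Count inversions — for each element, later elements that are smaller:
33: 27, 26, 8, 17, 6, 0 → 6
27: 26, 8, 17, 6, 0 → 5
26: 8, 17, 6, 0 → 4
8: 6, 0 → 2
17: 6, 0 → 2
6: 0 → 1
0: none → 0
Total inversions: 6 + 5 + 4 + 2 + 2 + 1 + 0 = 20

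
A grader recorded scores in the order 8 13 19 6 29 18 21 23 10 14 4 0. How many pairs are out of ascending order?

39

Element-by-element contributions:
8 → 6, 4, 0 → 3
13 → 6, 10, 4, 0 → 4
19 → 6, 18, 10, 14, 4, 0 → 6
6 → 4, 0 → 2
29 → 18, 21, 23, 10, 14, 4, 0 → 7
18 → 10, 14, 4, 0 → 4
21 → 10, 14, 4, 0 → 4
23 → 10, 14, 4, 0 → 4
10 → 4, 0 → 2
14 → 4, 0 → 2
4 → 0 → 1
0 → none → 0
Sum: 3 + 4 + 6 + 2 + 7 + 4 + 4 + 4 + 2 + 2 + 1 + 0 = 39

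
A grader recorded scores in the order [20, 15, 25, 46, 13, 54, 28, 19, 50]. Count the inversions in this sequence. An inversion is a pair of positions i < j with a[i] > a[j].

13

For each element, count later entries that are smaller:
20: 3
15: 1
25: 2
46: 3
13: 0
54: 3
28: 1
19: 0
50: 0
Sum: 3 + 1 + 2 + 3 + 0 + 3 + 1 + 0 + 0 = 13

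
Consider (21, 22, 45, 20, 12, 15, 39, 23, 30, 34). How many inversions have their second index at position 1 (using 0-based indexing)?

The element at index 1 is 22.
Elements before it: 21
None of them are larger than 22.

0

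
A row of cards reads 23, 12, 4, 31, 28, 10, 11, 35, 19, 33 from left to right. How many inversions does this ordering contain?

Sweep left to right; for each value list the smaller values that follow it:
23 → 12, 4, 10, 11, 19 → 5
12 → 4, 10, 11 → 3
4 → none → 0
31 → 28, 10, 11, 19 → 4
28 → 10, 11, 19 → 3
10 → none → 0
11 → none → 0
35 → 19, 33 → 2
19 → none → 0
33 → none → 0
Sum: 5 + 3 + 0 + 4 + 3 + 0 + 0 + 2 + 0 + 0 = 17

17 out-of-order pairs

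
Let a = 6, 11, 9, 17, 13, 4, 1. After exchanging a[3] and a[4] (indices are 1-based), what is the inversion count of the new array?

14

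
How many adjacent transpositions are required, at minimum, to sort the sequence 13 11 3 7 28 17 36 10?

11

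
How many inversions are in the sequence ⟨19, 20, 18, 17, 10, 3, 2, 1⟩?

There are 27 inversions.

Element-by-element contributions:
19: 6
20: 6
18: 5
17: 4
10: 3
3: 2
2: 1
1: 0
Sum: 6 + 6 + 5 + 4 + 3 + 2 + 1 + 0 = 27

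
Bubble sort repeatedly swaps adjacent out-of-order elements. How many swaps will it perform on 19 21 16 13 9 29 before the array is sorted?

There are 9 adjacent swaps.

Each adjacent swap fixes exactly one inversion, so the minimum swap count equals the number of inversions.
Count inversions — for each element, later elements that are smaller:
19: 16, 13, 9 → 3
21: 16, 13, 9 → 3
16: 13, 9 → 2
13: 9 → 1
9: none → 0
29: none → 0
Total inversions: 3 + 3 + 2 + 1 + 0 + 0 = 9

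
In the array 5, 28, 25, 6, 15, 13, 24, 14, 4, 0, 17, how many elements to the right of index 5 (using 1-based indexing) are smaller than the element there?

4

The element at index 5 is 15.
Elements after it: 13, 24, 14, 4, 0, 17
Those smaller than 15: 13, 14, 4, 0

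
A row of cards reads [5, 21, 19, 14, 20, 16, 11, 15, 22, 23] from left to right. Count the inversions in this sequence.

Element-by-element contributions:
5 → none → 0
21 → 19, 14, 20, 16, 11, 15 → 6
19 → 14, 16, 11, 15 → 4
14 → 11 → 1
20 → 16, 11, 15 → 3
16 → 11, 15 → 2
11 → none → 0
15 → none → 0
22 → none → 0
23 → none → 0
Sum: 0 + 6 + 4 + 1 + 3 + 2 + 0 + 0 + 0 + 0 = 16

16 out-of-order pairs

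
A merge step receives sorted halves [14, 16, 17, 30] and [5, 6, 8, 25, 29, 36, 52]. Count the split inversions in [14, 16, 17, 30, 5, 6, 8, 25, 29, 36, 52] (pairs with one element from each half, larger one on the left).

There are 14 cross-inversions.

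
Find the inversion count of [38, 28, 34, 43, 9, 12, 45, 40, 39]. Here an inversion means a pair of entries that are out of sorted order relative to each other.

Sweep left to right; for each value list the smaller values that follow it:
38: 4
28: 2
34: 2
43: 4
9: 0
12: 0
45: 2
40: 1
39: 0
Sum: 4 + 2 + 2 + 4 + 0 + 0 + 2 + 1 + 0 = 15

15 inversions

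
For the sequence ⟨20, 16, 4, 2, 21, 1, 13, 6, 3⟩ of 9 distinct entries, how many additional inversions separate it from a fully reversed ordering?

Maximum inversions for 9 distinct elements is C(9, 2) = 9·8/2 = 36.
Current inversions — for each element, count later smaller elements:
20: 7
16: 6
4: 3
2: 1
21: 4
1: 0
13: 2
6: 1
3: 0
Current total: 7 + 6 + 3 + 1 + 4 + 0 + 2 + 1 + 0 = 24
Shortfall: 36 − 24 = 12

12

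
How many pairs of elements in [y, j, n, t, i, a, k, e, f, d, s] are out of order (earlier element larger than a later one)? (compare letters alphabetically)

37 out-of-order pairs

Sweep left to right; for each value list the smaller values that follow it:
y: 10
j: 5
n: 6
t: 7
i: 4
a: 0
k: 3
e: 1
f: 1
d: 0
s: 0
Sum: 10 + 5 + 6 + 7 + 4 + 0 + 3 + 1 + 1 + 0 + 0 = 37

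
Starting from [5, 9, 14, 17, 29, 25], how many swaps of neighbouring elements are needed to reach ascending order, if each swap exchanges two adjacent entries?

The minimum number of adjacent swaps to sort an array equals its inversion count, since every such swap removes exactly one inversion.
Count inversions — for each element, later elements that are smaller:
5: none → 0
9: none → 0
14: none → 0
17: none → 0
29: 25 → 1
25: none → 0
Total inversions: 0 + 0 + 0 + 0 + 1 + 0 = 1

There is 1 adjacent swap.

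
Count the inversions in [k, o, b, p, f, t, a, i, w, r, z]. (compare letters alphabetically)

Inversions: 17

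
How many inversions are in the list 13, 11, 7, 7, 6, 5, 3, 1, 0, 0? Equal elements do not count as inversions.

For each element, count later entries that are smaller:
13 → 11, 7, 7, 6, 5, 3, 1, 0, 0 → 9
11 → 7, 7, 6, 5, 3, 1, 0, 0 → 8
7 → 6, 5, 3, 1, 0, 0 → 6
7 → 6, 5, 3, 1, 0, 0 → 6
6 → 5, 3, 1, 0, 0 → 5
5 → 3, 1, 0, 0 → 4
3 → 1, 0, 0 → 3
1 → 0, 0 → 2
0 → none → 0
0 → none → 0
Sum: 9 + 8 + 6 + 6 + 5 + 4 + 3 + 2 + 0 + 0 = 43

43 inversions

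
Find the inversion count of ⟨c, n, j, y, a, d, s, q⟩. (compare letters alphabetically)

11

Sweep left to right; for each value list the smaller values that follow it:
c → a → 1
n → j, a, d → 3
j → a, d → 2
y → a, d, s, q → 4
a → none → 0
d → none → 0
s → q → 1
q → none → 0
Sum: 1 + 3 + 2 + 4 + 0 + 0 + 1 + 0 = 11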